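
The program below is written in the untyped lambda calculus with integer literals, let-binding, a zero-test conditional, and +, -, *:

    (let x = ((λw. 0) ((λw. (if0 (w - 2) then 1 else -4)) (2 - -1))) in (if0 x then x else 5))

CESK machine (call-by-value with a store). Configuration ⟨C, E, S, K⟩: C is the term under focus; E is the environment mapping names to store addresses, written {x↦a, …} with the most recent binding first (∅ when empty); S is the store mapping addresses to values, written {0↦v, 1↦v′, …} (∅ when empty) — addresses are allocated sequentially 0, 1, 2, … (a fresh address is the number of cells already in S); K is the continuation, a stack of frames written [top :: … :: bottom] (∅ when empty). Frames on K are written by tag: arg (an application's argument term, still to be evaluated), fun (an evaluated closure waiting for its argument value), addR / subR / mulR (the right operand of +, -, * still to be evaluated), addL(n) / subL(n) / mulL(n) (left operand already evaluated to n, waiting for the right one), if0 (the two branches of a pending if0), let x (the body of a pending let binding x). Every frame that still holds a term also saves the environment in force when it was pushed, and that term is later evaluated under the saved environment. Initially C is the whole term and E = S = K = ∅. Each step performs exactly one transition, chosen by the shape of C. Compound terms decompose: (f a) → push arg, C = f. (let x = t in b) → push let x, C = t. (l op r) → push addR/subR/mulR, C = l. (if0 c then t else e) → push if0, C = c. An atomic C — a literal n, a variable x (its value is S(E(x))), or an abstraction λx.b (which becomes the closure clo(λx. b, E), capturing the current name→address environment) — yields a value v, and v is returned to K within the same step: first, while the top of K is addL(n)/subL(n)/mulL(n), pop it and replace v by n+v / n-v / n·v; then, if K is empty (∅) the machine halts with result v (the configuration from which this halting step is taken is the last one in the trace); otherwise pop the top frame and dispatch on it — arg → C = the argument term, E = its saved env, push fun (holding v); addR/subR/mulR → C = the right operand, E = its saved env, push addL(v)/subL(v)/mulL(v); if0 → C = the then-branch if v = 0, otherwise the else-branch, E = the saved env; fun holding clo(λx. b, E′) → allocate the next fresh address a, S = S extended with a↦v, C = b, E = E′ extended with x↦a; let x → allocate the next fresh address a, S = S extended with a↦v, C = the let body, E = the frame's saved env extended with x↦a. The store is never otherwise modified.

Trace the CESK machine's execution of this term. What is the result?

Answer: 0

Execution trace:
t=0: ⟨C=(let x = ((λw. 0) ((λw. (if0 (w - 2) then 1 else -4)) (2 - -1))) in (if0 x then x else 5)); E=∅; S=∅; K=∅⟩
t=1: ⟨C=((λw. 0) ((λw. (if0 (w - 2) then 1 else -4)) (2 - -1))); E=∅; S=∅; K=[let x]⟩
t=2: ⟨C=(λw. 0); E=∅; S=∅; K=[arg :: let x]⟩
t=3: ⟨C=((λw. (if0 (w - 2) then 1 else -4)) (2 - -1)); E=∅; S=∅; K=[fun :: let x]⟩
t=4: ⟨C=(λw. (if0 (w - 2) then 1 else -4)); E=∅; S=∅; K=[arg :: fun :: let x]⟩
t=5: ⟨C=(2 - -1); E=∅; S=∅; K=[fun :: fun :: let x]⟩
t=6: ⟨C=2; E=∅; S=∅; K=[subR :: fun :: fun :: let x]⟩
t=7: ⟨C=-1; E=∅; S=∅; K=[subL(2) :: fun :: fun :: let x]⟩
t=8: ⟨C=(if0 (w - 2) then 1 else -4); E={w↦0}; S={0↦3}; K=[fun :: let x]⟩
t=9: ⟨C=(w - 2); E={w↦0}; S={0↦3}; K=[if0 :: fun :: let x]⟩
t=10: ⟨C=w; E={w↦0}; S={0↦3}; K=[subR :: if0 :: fun :: let x]⟩
t=11: ⟨C=2; E={w↦0}; S={0↦3}; K=[subL(3) :: if0 :: fun :: let x]⟩
t=12: ⟨C=-4; E={w↦0}; S={0↦3}; K=[fun :: let x]⟩
t=13: ⟨C=0; E={w↦1}; S={0↦3, 1↦-4}; K=[let x]⟩
t=14: ⟨C=(if0 x then x else 5); E={x↦2}; S={0↦3, 1↦-4, 2↦0}; K=∅⟩
t=15: ⟨C=x; E={x↦2}; S={0↦3, 1↦-4, 2↦0}; K=[if0]⟩
t=16: ⟨C=x; E={x↦2}; S={0↦3, 1↦-4, 2↦0}; K=∅⟩
→ final value 0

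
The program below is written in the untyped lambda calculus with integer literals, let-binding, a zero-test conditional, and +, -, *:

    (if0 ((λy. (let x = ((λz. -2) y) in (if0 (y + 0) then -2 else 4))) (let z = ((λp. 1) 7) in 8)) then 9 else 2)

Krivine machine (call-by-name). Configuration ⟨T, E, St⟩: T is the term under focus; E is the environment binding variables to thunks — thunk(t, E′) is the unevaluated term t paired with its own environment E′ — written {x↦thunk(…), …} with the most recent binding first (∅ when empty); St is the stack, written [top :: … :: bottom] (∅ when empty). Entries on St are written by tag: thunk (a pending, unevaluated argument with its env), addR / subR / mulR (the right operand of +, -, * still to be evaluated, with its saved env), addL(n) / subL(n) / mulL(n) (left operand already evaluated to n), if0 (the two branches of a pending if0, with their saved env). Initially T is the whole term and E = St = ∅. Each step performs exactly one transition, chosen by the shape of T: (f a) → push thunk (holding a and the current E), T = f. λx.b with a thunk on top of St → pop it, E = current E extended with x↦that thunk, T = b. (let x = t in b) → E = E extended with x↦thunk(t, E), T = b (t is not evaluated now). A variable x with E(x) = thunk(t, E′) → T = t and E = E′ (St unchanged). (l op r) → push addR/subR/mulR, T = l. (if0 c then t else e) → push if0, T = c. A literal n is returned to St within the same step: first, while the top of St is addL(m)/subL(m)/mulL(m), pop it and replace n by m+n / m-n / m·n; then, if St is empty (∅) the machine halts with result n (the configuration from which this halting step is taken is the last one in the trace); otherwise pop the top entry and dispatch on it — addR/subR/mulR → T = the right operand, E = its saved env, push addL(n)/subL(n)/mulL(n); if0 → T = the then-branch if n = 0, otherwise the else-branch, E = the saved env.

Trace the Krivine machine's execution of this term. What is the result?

t=0: <T=(if0 ((λy. (let x = ((λz. -2) y) in (if0 (y + 0) then -2 else 4))) (let z = ((λp. 1) 7) in 8)) then 9 else 2), E=∅, St=∅>
t=1: <T=((λy. (let x = ((λz. -2) y) in (if0 (y + 0) then -2 else 4))) (let z = ((λp. 1) 7) in 8)), E=∅, St=[if0]>
t=2: <T=(λy. (let x = ((λz. -2) y) in (if0 (y + 0) then -2 else 4))), E=∅, St=[thunk :: if0]>
t=3: <T=(let x = ((λz. -2) y) in (if0 (y + 0) then -2 else 4)), E={y↦thunk((let z = ((λp. 1) 7) in 8), ∅)}, St=[if0]>
t=4: <T=(if0 (y + 0) then -2 else 4), E={x↦thunk(((λz. -2) y), {y↦thunk((let z = ((λp. 1) 7) in 8), ∅)}), y↦thunk((let z = ((λp. 1) 7) in 8), ∅)}, St=[if0]>
t=5: <T=(y + 0), E={x↦thunk(((λz. -2) y), {y↦thunk((let z = ((λp. 1) 7) in 8), ∅)}), y↦thunk((let z = ((λp. 1) 7) in 8), ∅)}, St=[if0 :: if0]>
t=6: <T=y, E={x↦thunk(((λz. -2) y), {y↦thunk((let z = ((λp. 1) 7) in 8), ∅)}), y↦thunk((let z = ((λp. 1) 7) in 8), ∅)}, St=[addR :: if0 :: if0]>
t=7: <T=(let z = ((λp. 1) 7) in 8), E=∅, St=[addR :: if0 :: if0]>
t=8: <T=8, E={z↦thunk(((λp. 1) 7), ∅)}, St=[addR :: if0 :: if0]>
t=9: <T=0, E={x↦thunk(((λz. -2) y), {y↦thunk((let z = ((λp. 1) 7) in 8), ∅)}), y↦thunk((let z = ((λp. 1) 7) in 8), ∅)}, St=[addL(8) :: if0 :: if0]>
t=10: <T=4, E={x↦thunk(((λz. -2) y), {y↦thunk((let z = ((λp. 1) 7) in 8), ∅)}), y↦thunk((let z = ((λp. 1) 7) in 8), ∅)}, St=[if0]>
t=11: <T=2, E=∅, St=∅>
→ final value 2

Answer: 2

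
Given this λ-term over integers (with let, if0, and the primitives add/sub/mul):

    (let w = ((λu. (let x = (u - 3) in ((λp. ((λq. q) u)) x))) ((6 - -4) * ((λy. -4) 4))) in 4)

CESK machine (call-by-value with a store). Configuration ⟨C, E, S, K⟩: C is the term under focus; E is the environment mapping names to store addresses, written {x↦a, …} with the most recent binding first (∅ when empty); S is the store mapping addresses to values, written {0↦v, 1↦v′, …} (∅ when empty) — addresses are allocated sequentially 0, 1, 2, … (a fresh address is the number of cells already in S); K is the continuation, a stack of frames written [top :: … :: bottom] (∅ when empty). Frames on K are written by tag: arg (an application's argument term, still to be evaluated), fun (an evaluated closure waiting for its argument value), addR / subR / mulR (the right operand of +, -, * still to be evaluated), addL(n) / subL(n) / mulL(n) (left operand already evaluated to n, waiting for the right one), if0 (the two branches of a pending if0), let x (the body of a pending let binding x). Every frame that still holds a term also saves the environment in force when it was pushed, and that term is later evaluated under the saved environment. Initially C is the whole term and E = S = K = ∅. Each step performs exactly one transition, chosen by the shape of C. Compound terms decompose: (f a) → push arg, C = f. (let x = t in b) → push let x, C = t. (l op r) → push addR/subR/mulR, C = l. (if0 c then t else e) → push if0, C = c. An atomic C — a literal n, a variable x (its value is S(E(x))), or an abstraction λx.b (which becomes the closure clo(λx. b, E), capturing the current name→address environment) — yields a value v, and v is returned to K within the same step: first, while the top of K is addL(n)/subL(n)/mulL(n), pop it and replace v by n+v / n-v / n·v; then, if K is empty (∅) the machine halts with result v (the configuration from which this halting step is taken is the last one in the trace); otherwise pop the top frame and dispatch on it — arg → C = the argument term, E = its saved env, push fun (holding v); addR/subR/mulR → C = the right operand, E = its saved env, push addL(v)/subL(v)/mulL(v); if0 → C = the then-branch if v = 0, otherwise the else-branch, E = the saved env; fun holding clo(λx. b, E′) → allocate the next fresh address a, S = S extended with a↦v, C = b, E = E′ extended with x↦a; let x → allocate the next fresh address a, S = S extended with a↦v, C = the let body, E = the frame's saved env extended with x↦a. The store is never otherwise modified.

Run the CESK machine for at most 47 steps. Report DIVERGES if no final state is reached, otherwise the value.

[0] [C=(let w = ((λu. (let x = (u - 3) in ((λp. ((λq. q) u)) x))) ((6 - -4) * ((λy. -4) 4))) in 4) | E=∅ | S=∅ | K=∅]
[1] [C=((λu. (let x = (u - 3) in ((λp. ((λq. q) u)) x))) ((6 - -4) * ((λy. -4) 4))) | E=∅ | S=∅ | K=[let w]]
[2] [C=(λu. (let x = (u - 3) in ((λp. ((λq. q) u)) x))) | E=∅ | S=∅ | K=[arg :: let w]]
[3] [C=((6 - -4) * ((λy. -4) 4)) | E=∅ | S=∅ | K=[fun :: let w]]
[4] [C=(6 - -4) | E=∅ | S=∅ | K=[mulR :: fun :: let w]]
[5] [C=6 | E=∅ | S=∅ | K=[subR :: mulR :: fun :: let w]]
[6] [C=-4 | E=∅ | S=∅ | K=[subL(6) :: mulR :: fun :: let w]]
[7] [C=((λy. -4) 4) | E=∅ | S=∅ | K=[mulL(10) :: fun :: let w]]
[8] [C=(λy. -4) | E=∅ | S=∅ | K=[arg :: mulL(10) :: fun :: let w]]
[9] [C=4 | E=∅ | S=∅ | K=[fun :: mulL(10) :: fun :: let w]]
[10] [C=-4 | E={y↦0} | S={0↦4} | K=[mulL(10) :: fun :: let w]]
[11] [C=(let x = (u - 3) in ((λp. ((λq. q) u)) x)) | E={u↦1} | S={0↦4, 1↦-40} | K=[let w]]
[12] [C=(u - 3) | E={u↦1} | S={0↦4, 1↦-40} | K=[let x :: let w]]
[13] [C=u | E={u↦1} | S={0↦4, 1↦-40} | K=[subR :: let x :: let w]]
[14] [C=3 | E={u↦1} | S={0↦4, 1↦-40} | K=[subL(-40) :: let x :: let w]]
[15] [C=((λp. ((λq. q) u)) x) | E={x↦2, u↦1} | S={0↦4, 1↦-40, 2↦-43} | K=[let w]]
[16] [C=(λp. ((λq. q) u)) | E={x↦2, u↦1} | S={0↦4, 1↦-40, 2↦-43} | K=[arg :: let w]]
[17] [C=x | E={x↦2, u↦1} | S={0↦4, 1↦-40, 2↦-43} | K=[fun :: let w]]
[18] [C=((λq. q) u) | E={p↦3, x↦2, u↦1} | S={0↦4, 1↦-40, 2↦-43, 3↦-43} | K=[let w]]
[19] [C=(λq. q) | E={p↦3, x↦2, u↦1} | S={0↦4, 1↦-40, 2↦-43, 3↦-43} | K=[arg :: let w]]
[20] [C=u | E={p↦3, x↦2, u↦1} | S={0↦4, 1↦-40, 2↦-43, 3↦-43} | K=[fun :: let w]]
[21] [C=q | E={q↦4, p↦3, x↦2, u↦1} | S={0↦4, 1↦-40, 2↦-43, 3↦-43, 4↦-40} | K=[let w]]
[22] [C=4 | E={w↦5} | S={0↦4, 1↦-40, 2↦-43, 3↦-43, 4↦-40, 5↦-40} | K=∅]
→ final value 4

Answer: 4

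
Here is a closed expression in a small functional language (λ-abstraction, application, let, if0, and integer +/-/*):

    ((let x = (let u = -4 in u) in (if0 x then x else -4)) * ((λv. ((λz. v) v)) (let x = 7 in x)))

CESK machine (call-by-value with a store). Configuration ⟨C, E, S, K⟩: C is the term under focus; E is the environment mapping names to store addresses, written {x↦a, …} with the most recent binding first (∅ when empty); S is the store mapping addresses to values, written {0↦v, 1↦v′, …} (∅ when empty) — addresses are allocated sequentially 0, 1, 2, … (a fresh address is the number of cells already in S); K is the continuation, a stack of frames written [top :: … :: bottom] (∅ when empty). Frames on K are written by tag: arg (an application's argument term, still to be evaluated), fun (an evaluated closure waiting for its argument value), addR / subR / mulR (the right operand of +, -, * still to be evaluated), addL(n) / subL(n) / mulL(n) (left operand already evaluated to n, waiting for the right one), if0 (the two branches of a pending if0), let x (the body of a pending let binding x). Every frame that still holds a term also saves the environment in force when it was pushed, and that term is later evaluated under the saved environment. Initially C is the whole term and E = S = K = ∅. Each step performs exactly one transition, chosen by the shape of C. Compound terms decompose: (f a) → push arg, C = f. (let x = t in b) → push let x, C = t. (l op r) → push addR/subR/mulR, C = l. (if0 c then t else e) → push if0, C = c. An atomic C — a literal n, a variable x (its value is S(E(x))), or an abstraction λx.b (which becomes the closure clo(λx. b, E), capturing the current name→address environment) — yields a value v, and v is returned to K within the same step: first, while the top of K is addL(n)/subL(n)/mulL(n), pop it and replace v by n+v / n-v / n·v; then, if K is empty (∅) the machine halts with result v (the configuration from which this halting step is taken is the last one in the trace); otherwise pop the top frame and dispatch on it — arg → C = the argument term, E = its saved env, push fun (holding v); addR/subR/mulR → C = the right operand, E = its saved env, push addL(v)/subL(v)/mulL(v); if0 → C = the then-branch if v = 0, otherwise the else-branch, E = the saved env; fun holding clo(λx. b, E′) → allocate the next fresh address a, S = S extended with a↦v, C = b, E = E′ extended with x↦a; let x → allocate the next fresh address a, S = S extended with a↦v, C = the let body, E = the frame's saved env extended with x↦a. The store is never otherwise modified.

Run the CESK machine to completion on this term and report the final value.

[0] [C=((let x = (let u = -4 in u) in (if0 x then x else -4)) * ((λv. ((λz. v) v)) (let x = 7 in x))) | E=∅ | S=∅ | K=∅]
[1] [C=(let x = (let u = -4 in u) in (if0 x then x else -4)) | E=∅ | S=∅ | K=[mulR]]
[2] [C=(let u = -4 in u) | E=∅ | S=∅ | K=[let x :: mulR]]
[3] [C=-4 | E=∅ | S=∅ | K=[let u :: let x :: mulR]]
[4] [C=u | E={u↦0} | S={0↦-4} | K=[let x :: mulR]]
[5] [C=(if0 x then x else -4) | E={x↦1} | S={0↦-4, 1↦-4} | K=[mulR]]
[6] [C=x | E={x↦1} | S={0↦-4, 1↦-4} | K=[if0 :: mulR]]
[7] [C=-4 | E={x↦1} | S={0↦-4, 1↦-4} | K=[mulR]]
[8] [C=((λv. ((λz. v) v)) (let x = 7 in x)) | E=∅ | S={0↦-4, 1↦-4} | K=[mulL(-4)]]
[9] [C=(λv. ((λz. v) v)) | E=∅ | S={0↦-4, 1↦-4} | K=[arg :: mulL(-4)]]
[10] [C=(let x = 7 in x) | E=∅ | S={0↦-4, 1↦-4} | K=[fun :: mulL(-4)]]
[11] [C=7 | E=∅ | S={0↦-4, 1↦-4} | K=[let x :: fun :: mulL(-4)]]
[12] [C=x | E={x↦2} | S={0↦-4, 1↦-4, 2↦7} | K=[fun :: mulL(-4)]]
[13] [C=((λz. v) v) | E={v↦3} | S={0↦-4, 1↦-4, 2↦7, 3↦7} | K=[mulL(-4)]]
[14] [C=(λz. v) | E={v↦3} | S={0↦-4, 1↦-4, 2↦7, 3↦7} | K=[arg :: mulL(-4)]]
[15] [C=v | E={v↦3} | S={0↦-4, 1↦-4, 2↦7, 3↦7} | K=[fun :: mulL(-4)]]
[16] [C=v | E={z↦4, v↦3} | S={0↦-4, 1↦-4, 2↦7, 3↦7, 4↦7} | K=[mulL(-4)]]
→ final value -28

Answer: -28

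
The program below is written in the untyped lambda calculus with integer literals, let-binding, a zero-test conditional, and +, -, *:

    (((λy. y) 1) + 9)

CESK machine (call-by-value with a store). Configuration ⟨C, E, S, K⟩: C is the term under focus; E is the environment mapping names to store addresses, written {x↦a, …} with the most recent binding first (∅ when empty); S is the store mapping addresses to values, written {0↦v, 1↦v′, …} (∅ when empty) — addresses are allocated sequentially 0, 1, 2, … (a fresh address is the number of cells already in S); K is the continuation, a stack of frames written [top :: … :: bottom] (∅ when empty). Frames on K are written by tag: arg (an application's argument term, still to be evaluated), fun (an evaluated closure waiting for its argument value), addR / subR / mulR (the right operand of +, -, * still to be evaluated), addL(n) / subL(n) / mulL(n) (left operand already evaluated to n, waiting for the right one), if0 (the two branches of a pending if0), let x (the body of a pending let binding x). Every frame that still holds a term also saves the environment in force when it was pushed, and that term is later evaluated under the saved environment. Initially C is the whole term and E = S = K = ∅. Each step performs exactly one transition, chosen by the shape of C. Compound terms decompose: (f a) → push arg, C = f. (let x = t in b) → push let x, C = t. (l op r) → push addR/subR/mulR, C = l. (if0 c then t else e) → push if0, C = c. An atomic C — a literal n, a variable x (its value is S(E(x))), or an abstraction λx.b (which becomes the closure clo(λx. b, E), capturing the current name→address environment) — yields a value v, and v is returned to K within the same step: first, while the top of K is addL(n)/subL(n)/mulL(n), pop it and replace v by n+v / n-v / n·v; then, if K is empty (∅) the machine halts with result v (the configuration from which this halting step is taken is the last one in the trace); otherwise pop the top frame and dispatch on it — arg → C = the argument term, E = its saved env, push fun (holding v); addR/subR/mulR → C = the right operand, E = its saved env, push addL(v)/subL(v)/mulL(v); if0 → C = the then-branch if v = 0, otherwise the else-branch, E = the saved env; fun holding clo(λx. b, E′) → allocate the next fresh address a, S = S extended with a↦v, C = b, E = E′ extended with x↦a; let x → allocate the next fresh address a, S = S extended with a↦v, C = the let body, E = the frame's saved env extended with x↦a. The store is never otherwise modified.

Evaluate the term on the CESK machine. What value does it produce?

Answer: 10

Execution trace:
[0] ⟨C=(((λy. y) 1) + 9); E=∅; S=∅; K=∅⟩
[1] ⟨C=((λy. y) 1); E=∅; S=∅; K=[addR]⟩
[2] ⟨C=(λy. y); E=∅; S=∅; K=[arg :: addR]⟩
[3] ⟨C=1; E=∅; S=∅; K=[fun :: addR]⟩
[4] ⟨C=y; E={y↦0}; S={0↦1}; K=[addR]⟩
[5] ⟨C=9; E=∅; S={0↦1}; K=[addL(1)]⟩
→ final value 10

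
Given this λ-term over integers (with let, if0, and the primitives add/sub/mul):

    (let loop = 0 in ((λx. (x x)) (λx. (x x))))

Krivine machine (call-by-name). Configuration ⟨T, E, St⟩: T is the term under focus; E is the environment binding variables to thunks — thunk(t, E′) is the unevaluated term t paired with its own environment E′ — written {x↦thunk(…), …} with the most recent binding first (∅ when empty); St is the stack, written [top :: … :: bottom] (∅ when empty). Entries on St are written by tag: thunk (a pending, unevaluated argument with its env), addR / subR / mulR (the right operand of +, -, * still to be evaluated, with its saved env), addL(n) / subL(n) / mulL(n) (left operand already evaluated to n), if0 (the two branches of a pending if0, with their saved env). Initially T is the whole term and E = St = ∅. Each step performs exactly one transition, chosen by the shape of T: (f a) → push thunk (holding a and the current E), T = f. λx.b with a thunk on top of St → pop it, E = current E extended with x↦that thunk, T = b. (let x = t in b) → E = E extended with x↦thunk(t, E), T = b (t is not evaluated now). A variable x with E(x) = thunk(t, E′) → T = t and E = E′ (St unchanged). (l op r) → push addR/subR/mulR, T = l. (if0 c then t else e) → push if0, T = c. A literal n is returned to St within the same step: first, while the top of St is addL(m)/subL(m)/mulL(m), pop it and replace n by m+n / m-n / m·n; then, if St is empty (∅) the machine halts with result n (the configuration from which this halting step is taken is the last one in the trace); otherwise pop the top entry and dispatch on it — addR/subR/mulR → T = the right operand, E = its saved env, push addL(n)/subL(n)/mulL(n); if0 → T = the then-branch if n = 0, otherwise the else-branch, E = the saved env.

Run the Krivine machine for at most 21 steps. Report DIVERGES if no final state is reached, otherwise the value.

Answer: DIVERGES (no final state within 21 steps)

Derivation:
[0] <T=(let loop = 0 in ((λx. (x x)) (λx. (x x)))), E=∅, St=∅>
[1] <T=((λx. (x x)) (λx. (x x))), E={loop↦thunk(0, ∅)}, St=∅>
[2] <T=(λx. (x x)), E={loop↦thunk(0, ∅)}, St=[thunk]>
[3] <T=(x x), E={x↦thunk((λx. (x x)), {loop↦thunk(0, ∅)}), loop↦thunk(0, ∅)}, St=∅>
[4] <T=x, E={x↦thunk((λx. (x x)), {loop↦thunk(0, ∅)}), loop↦thunk(0, ∅)}, St=[thunk]>
[5] <T=(λx. (x x)), E={loop↦thunk(0, ∅)}, St=[thunk]>
[6] <T=(x x), E={x↦thunk(x, {x↦thunk((λx. (x x)), {loop↦thunk(0, ∅)}), loop↦thunk(0, ∅)}), loop↦thunk(0, ∅)}, St=∅>
[7] <T=x, E={x↦thunk(x, {x↦thunk((λx. (x x)), {loop↦thunk(0, ∅)}), loop↦thunk(0, ∅)}), loop↦thunk(0, ∅)}, St=[thunk]>
[8] <T=x, E={x↦thunk((λx. (x x)), {loop↦thunk(0, ∅)}), loop↦thunk(0, ∅)}, St=[thunk]>
[9] <T=(λx. (x x)), E={loop↦thunk(0, ∅)}, St=[thunk]>
[10] <T=(x x), E={x↦thunk(x, {x↦thunk(x, {x↦thunk((λx. (x x)), {loop↦thunk(0, ∅)}), loop↦thunk(0, ∅)}), loop↦thunk(0, ∅)}), loop↦thunk(0, ∅)}, St=∅>
[11] <T=x, E={x↦thunk(x, {x↦thunk(x, {x↦thunk((λx. (x x)), {loop↦thunk(0, ∅)}), loop↦thunk(0, ∅)}), loop↦thunk(0, ∅)}), loop↦thunk(0, ∅)}, St=[thunk]>
[12] <T=x, E={x↦thunk(x, {x↦thunk((λx. (x x)), {loop↦thunk(0, ∅)}), loop↦thunk(0, ∅)}), loop↦thunk(0, ∅)}, St=[thunk]>
[13] <T=x, E={x↦thunk((λx. (x x)), {loop↦thunk(0, ∅)}), loop↦thunk(0, ∅)}, St=[thunk]>
[14] <T=(λx. (x x)), E={loop↦thunk(0, ∅)}, St=[thunk]>
[15] <T=(x x), E={x↦thunk(x, {x↦thunk(x, {x↦thunk(x, {x↦thunk((λx. (x x)), {loop↦thunk(0, ∅)}), loop↦thunk(0, ∅)}), loop↦thunk(0, ∅)}), loop↦thunk(0, ∅)}), loop↦thunk(0, ∅)}, St=∅>
[16] <T=x, E={x↦thunk(x, {x↦thunk(x, {x↦thunk(x, {x↦thunk((λx. (x x)), {loop↦thunk(0, ∅)}), loop↦thunk(0, ∅)}), loop↦thunk(0, ∅)}), loop↦thunk(0, ∅)}), loop↦thunk(0, ∅)}, St=[thunk]>
[17] <T=x, E={x↦thunk(x, {x↦thunk(x, {x↦thunk((λx. (x x)), {loop↦thunk(0, ∅)}), loop↦thunk(0, ∅)}), loop↦thunk(0, ∅)}), loop↦thunk(0, ∅)}, St=[thunk]>
[18] <T=x, E={x↦thunk(x, {x↦thunk((λx. (x x)), {loop↦thunk(0, ∅)}), loop↦thunk(0, ∅)}), loop↦thunk(0, ∅)}, St=[thunk]>
[19] <T=x, E={x↦thunk((λx. (x x)), {loop↦thunk(0, ∅)}), loop↦thunk(0, ∅)}, St=[thunk]>
[20] <T=(λx. (x x)), E={loop↦thunk(0, ∅)}, St=[thunk]>
[21] <T=(x x), E={x↦thunk(x, {x↦thunk(x, {x↦thunk(x, {x↦thunk(x, {x↦thunk((λx. (x x)), {loop↦thunk(0, ∅)}), loop↦thunk(0, ∅)}), loop↦thunk(0, ∅)}), loop↦thunk(0, ∅)}), loop↦thunk(0, ∅)}), loop↦thunk(0, ∅)}, St=∅>
→ 21 transitions taken and the configuration is still not final: no result within 21 steps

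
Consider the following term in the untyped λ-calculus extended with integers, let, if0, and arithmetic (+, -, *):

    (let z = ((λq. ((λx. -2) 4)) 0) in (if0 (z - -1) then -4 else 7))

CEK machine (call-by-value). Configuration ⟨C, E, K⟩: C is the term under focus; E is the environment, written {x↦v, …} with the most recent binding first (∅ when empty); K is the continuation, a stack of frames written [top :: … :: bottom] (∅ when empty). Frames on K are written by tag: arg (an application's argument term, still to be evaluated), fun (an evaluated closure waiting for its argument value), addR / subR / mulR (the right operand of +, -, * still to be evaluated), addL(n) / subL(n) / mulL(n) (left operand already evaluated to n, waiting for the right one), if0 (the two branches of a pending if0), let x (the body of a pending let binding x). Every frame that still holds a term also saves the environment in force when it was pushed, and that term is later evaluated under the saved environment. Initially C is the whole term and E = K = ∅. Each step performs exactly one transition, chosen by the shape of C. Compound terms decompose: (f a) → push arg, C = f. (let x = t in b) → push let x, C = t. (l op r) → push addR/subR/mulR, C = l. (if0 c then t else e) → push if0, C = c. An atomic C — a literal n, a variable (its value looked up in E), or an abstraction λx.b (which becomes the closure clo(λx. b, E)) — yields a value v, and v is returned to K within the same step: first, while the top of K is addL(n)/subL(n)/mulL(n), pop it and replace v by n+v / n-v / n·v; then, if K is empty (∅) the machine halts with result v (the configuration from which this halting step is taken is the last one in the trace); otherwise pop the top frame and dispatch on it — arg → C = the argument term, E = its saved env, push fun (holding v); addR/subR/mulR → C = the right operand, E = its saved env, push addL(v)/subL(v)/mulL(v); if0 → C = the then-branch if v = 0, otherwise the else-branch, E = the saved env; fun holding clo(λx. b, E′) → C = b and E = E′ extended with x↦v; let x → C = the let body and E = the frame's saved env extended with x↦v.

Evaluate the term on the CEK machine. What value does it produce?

Answer: 7

Machine steps:
step 0: [C=(let z = ((λq. ((λx. -2) 4)) 0) in (if0 (z - -1) then -4 else 7)) | E=∅ | K=∅]
step 1: [C=((λq. ((λx. -2) 4)) 0) | E=∅ | K=[let z]]
step 2: [C=(λq. ((λx. -2) 4)) | E=∅ | K=[arg :: let z]]
step 3: [C=0 | E=∅ | K=[fun :: let z]]
step 4: [C=((λx. -2) 4) | E={q↦0} | K=[let z]]
step 5: [C=(λx. -2) | E={q↦0} | K=[arg :: let z]]
step 6: [C=4 | E={q↦0} | K=[fun :: let z]]
step 7: [C=-2 | E={x↦4, q↦0} | K=[let z]]
step 8: [C=(if0 (z - -1) then -4 else 7) | E={z↦-2} | K=∅]
step 9: [C=(z - -1) | E={z↦-2} | K=[if0]]
step 10: [C=z | E={z↦-2} | K=[subR :: if0]]
step 11: [C=-1 | E={z↦-2} | K=[subL(-2) :: if0]]
step 12: [C=7 | E={z↦-2} | K=∅]
→ final value 7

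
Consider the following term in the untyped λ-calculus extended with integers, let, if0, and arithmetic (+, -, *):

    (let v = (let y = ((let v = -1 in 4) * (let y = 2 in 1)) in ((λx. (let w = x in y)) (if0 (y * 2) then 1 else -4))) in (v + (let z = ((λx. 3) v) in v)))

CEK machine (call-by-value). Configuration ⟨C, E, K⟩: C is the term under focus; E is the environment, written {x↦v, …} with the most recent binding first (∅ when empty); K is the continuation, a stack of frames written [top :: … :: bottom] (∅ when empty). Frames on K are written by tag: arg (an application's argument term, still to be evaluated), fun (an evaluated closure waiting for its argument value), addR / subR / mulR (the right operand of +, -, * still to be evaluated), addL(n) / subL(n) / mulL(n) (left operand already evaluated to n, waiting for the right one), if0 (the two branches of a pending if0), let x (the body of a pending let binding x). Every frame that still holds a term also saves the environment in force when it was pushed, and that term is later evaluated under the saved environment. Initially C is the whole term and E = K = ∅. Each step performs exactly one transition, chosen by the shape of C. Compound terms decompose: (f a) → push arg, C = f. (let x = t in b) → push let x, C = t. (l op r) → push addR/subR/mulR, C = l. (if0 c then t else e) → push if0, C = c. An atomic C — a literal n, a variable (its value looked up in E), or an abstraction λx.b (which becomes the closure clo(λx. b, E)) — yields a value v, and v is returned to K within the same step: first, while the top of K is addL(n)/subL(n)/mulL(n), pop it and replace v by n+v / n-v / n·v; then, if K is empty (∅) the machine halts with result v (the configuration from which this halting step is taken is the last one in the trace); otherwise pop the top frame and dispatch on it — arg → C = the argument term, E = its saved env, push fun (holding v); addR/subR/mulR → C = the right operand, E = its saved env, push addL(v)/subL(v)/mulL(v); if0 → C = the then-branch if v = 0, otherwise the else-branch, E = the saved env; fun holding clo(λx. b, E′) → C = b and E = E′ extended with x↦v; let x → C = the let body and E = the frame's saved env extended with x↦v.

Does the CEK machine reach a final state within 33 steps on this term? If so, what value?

t=0: [C=(let v = (let y = ((let v = -1 in 4) * (let y = 2 in 1)) in ((λx. (let w = x in y)) (if0 (y * 2) then 1 else -4))) in (v + (let z = ((λx. 3) v) in v))) | E=∅ | K=∅]
t=1: [C=(let y = ((let v = -1 in 4) * (let y = 2 in 1)) in ((λx. (let w = x in y)) (if0 (y * 2) then 1 else -4))) | E=∅ | K=[let v]]
t=2: [C=((let v = -1 in 4) * (let y = 2 in 1)) | E=∅ | K=[let y :: let v]]
t=3: [C=(let v = -1 in 4) | E=∅ | K=[mulR :: let y :: let v]]
t=4: [C=-1 | E=∅ | K=[let v :: mulR :: let y :: let v]]
t=5: [C=4 | E={v↦-1} | K=[mulR :: let y :: let v]]
t=6: [C=(let y = 2 in 1) | E=∅ | K=[mulL(4) :: let y :: let v]]
t=7: [C=2 | E=∅ | K=[let y :: mulL(4) :: let y :: let v]]
t=8: [C=1 | E={y↦2} | K=[mulL(4) :: let y :: let v]]
t=9: [C=((λx. (let w = x in y)) (if0 (y * 2) then 1 else -4)) | E={y↦4} | K=[let v]]
t=10: [C=(λx. (let w = x in y)) | E={y↦4} | K=[arg :: let v]]
t=11: [C=(if0 (y * 2) then 1 else -4) | E={y↦4} | K=[fun :: let v]]
t=12: [C=(y * 2) | E={y↦4} | K=[if0 :: fun :: let v]]
t=13: [C=y | E={y↦4} | K=[mulR :: if0 :: fun :: let v]]
t=14: [C=2 | E={y↦4} | K=[mulL(4) :: if0 :: fun :: let v]]
t=15: [C=-4 | E={y↦4} | K=[fun :: let v]]
t=16: [C=(let w = x in y) | E={x↦-4, y↦4} | K=[let v]]
t=17: [C=x | E={x↦-4, y↦4} | K=[let w :: let v]]
t=18: [C=y | E={w↦-4, x↦-4, y↦4} | K=[let v]]
t=19: [C=(v + (let z = ((λx. 3) v) in v)) | E={v↦4} | K=∅]
t=20: [C=v | E={v↦4} | K=[addR]]
t=21: [C=(let z = ((λx. 3) v) in v) | E={v↦4} | K=[addL(4)]]
t=22: [C=((λx. 3) v) | E={v↦4} | K=[let z :: addL(4)]]
t=23: [C=(λx. 3) | E={v↦4} | K=[arg :: let z :: addL(4)]]
t=24: [C=v | E={v↦4} | K=[fun :: let z :: addL(4)]]
t=25: [C=3 | E={x↦4, v↦4} | K=[let z :: addL(4)]]
t=26: [C=v | E={z↦3, v↦4} | K=[addL(4)]]
→ final value 8

Answer: 8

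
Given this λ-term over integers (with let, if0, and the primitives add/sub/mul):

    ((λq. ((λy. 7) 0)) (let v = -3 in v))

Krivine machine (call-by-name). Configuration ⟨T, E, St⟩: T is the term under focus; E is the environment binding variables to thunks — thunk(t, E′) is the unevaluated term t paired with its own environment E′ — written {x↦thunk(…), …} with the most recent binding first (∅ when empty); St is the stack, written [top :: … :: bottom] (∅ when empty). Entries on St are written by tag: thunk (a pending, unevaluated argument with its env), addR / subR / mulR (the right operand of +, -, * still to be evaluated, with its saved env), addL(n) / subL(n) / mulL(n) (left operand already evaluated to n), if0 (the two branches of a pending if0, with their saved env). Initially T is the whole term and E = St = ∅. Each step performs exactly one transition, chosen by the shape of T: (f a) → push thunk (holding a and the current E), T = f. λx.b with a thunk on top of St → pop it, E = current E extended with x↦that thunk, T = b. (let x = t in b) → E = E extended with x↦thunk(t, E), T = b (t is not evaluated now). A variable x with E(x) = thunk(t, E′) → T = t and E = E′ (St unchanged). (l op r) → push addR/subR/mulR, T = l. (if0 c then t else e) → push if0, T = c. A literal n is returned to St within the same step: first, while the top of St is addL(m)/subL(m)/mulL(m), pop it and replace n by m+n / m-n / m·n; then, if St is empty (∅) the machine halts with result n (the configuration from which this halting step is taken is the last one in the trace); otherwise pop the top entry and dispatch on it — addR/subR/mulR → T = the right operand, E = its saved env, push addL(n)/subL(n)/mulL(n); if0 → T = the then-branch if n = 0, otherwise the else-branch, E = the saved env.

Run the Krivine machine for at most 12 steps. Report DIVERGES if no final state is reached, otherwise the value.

step 0: ⟨T=((λq. ((λy. 7) 0)) (let v = -3 in v)); E=∅; St=∅⟩
step 1: ⟨T=(λq. ((λy. 7) 0)); E=∅; St=[thunk]⟩
step 2: ⟨T=((λy. 7) 0); E={q↦thunk((let v = -3 in v), ∅)}; St=∅⟩
step 3: ⟨T=(λy. 7); E={q↦thunk((let v = -3 in v), ∅)}; St=[thunk]⟩
step 4: ⟨T=7; E={y↦thunk(0, {q↦thunk((let v = -3 in v), ∅)}), q↦thunk((let v = -3 in v), ∅)}; St=∅⟩
→ final value 7

Answer: 7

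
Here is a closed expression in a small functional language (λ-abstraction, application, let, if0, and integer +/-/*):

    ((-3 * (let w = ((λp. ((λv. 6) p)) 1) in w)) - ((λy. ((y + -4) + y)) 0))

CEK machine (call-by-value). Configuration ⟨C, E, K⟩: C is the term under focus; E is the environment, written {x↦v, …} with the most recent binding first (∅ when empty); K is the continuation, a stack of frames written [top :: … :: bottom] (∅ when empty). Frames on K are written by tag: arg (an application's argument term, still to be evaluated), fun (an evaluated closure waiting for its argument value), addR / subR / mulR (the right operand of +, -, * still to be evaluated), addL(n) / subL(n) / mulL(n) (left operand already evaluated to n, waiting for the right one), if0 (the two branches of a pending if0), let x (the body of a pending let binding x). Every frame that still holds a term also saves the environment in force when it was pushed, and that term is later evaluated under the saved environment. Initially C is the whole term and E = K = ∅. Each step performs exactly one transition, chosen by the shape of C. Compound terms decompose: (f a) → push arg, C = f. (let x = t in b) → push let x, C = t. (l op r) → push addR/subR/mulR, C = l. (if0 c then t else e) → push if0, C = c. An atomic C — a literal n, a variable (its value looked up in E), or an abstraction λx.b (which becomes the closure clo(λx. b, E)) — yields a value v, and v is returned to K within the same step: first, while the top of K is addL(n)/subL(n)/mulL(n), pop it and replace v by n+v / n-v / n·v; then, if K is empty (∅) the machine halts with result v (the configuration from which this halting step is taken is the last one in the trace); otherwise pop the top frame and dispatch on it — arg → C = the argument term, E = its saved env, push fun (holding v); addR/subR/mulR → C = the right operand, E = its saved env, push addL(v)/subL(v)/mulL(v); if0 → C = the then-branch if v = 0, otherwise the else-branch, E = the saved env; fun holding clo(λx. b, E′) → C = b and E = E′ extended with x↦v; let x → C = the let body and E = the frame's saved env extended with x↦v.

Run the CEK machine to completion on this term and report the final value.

Answer: -14

Machine steps:
step 0: ⟨C=((-3 * (let w = ((λp. ((λv. 6) p)) 1) in w)) - ((λy. ((y + -4) + y)) 0)); E=∅; K=∅⟩
step 1: ⟨C=(-3 * (let w = ((λp. ((λv. 6) p)) 1) in w)); E=∅; K=[subR]⟩
step 2: ⟨C=-3; E=∅; K=[mulR :: subR]⟩
step 3: ⟨C=(let w = ((λp. ((λv. 6) p)) 1) in w); E=∅; K=[mulL(-3) :: subR]⟩
step 4: ⟨C=((λp. ((λv. 6) p)) 1); E=∅; K=[let w :: mulL(-3) :: subR]⟩
step 5: ⟨C=(λp. ((λv. 6) p)); E=∅; K=[arg :: let w :: mulL(-3) :: subR]⟩
step 6: ⟨C=1; E=∅; K=[fun :: let w :: mulL(-3) :: subR]⟩
step 7: ⟨C=((λv. 6) p); E={p↦1}; K=[let w :: mulL(-3) :: subR]⟩
step 8: ⟨C=(λv. 6); E={p↦1}; K=[arg :: let w :: mulL(-3) :: subR]⟩
step 9: ⟨C=p; E={p↦1}; K=[fun :: let w :: mulL(-3) :: subR]⟩
step 10: ⟨C=6; E={v↦1, p↦1}; K=[let w :: mulL(-3) :: subR]⟩
step 11: ⟨C=w; E={w↦6}; K=[mulL(-3) :: subR]⟩
step 12: ⟨C=((λy. ((y + -4) + y)) 0); E=∅; K=[subL(-18)]⟩
step 13: ⟨C=(λy. ((y + -4) + y)); E=∅; K=[arg :: subL(-18)]⟩
step 14: ⟨C=0; E=∅; K=[fun :: subL(-18)]⟩
step 15: ⟨C=((y + -4) + y); E={y↦0}; K=[subL(-18)]⟩
step 16: ⟨C=(y + -4); E={y↦0}; K=[addR :: subL(-18)]⟩
step 17: ⟨C=y; E={y↦0}; K=[addR :: addR :: subL(-18)]⟩
step 18: ⟨C=-4; E={y↦0}; K=[addL(0) :: addR :: subL(-18)]⟩
step 19: ⟨C=y; E={y↦0}; K=[addL(-4) :: subL(-18)]⟩
→ final value -14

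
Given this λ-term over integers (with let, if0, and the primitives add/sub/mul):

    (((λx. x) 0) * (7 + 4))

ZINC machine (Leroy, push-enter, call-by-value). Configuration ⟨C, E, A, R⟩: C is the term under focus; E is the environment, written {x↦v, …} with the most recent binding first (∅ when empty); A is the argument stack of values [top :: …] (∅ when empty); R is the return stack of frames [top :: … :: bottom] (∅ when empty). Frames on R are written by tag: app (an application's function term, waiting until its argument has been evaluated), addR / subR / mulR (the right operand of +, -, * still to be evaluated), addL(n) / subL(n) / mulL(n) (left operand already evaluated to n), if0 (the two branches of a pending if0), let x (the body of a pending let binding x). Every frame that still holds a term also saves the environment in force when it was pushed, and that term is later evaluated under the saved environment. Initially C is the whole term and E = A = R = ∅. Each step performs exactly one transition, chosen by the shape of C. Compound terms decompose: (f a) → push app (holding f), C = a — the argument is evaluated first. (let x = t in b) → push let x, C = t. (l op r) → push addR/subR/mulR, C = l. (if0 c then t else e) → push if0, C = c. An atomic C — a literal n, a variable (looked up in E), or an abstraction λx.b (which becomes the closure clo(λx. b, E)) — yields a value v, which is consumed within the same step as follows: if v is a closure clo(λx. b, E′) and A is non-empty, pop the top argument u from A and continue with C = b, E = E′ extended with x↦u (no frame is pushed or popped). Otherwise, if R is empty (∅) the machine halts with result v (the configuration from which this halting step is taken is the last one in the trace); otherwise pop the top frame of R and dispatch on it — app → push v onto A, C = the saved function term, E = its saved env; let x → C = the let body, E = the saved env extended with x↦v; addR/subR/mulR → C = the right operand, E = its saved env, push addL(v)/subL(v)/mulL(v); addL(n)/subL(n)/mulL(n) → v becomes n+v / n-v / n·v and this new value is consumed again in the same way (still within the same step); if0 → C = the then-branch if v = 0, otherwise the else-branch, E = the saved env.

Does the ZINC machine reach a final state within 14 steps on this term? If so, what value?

Answer: 0

Machine steps:
t=0: ⟨C=(((λx. x) 0) * (7 + 4)); E=∅; A=∅; R=∅⟩
t=1: ⟨C=((λx. x) 0); E=∅; A=∅; R=[mulR]⟩
t=2: ⟨C=0; E=∅; A=∅; R=[app :: mulR]⟩
t=3: ⟨C=(λx. x); E=∅; A=[0]; R=[mulR]⟩
t=4: ⟨C=x; E={x↦0}; A=∅; R=[mulR]⟩
t=5: ⟨C=(7 + 4); E=∅; A=∅; R=[mulL(0)]⟩
t=6: ⟨C=7; E=∅; A=∅; R=[addR :: mulL(0)]⟩
t=7: ⟨C=4; E=∅; A=∅; R=[addL(7) :: mulL(0)]⟩
→ final value 0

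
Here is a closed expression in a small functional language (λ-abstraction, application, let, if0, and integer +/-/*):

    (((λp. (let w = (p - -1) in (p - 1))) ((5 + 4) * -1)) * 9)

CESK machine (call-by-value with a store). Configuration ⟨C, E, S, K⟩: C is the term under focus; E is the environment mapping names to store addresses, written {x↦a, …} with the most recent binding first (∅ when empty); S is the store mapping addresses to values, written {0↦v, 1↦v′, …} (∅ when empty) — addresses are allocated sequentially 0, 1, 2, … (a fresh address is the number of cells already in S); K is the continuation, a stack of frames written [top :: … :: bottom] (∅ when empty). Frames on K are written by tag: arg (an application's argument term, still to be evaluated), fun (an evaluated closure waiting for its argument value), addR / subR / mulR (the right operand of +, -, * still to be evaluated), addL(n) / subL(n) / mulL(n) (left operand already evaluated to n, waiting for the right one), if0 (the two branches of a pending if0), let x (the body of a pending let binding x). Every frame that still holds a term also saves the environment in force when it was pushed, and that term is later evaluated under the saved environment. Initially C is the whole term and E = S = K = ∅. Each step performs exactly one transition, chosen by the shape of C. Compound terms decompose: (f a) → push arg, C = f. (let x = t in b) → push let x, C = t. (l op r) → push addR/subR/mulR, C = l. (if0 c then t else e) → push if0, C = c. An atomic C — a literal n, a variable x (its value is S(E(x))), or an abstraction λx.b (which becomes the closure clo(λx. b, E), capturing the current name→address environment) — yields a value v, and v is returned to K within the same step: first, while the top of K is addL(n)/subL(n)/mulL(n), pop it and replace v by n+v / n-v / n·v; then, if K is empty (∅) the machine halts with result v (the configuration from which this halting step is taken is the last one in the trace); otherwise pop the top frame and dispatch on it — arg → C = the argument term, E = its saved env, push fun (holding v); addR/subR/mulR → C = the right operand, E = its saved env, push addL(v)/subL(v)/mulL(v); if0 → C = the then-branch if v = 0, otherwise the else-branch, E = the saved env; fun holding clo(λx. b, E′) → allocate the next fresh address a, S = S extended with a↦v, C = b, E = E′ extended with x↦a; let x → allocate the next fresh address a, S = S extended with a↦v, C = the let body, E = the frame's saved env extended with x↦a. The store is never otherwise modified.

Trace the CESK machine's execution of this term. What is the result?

Answer: -90

Derivation:
0. <C=(((λp. (let w = (p - -1) in (p - 1))) ((5 + 4) * -1)) * 9), E=∅, S=∅, K=∅>
1. <C=((λp. (let w = (p - -1) in (p - 1))) ((5 + 4) * -1)), E=∅, S=∅, K=[mulR]>
2. <C=(λp. (let w = (p - -1) in (p - 1))), E=∅, S=∅, K=[arg :: mulR]>
3. <C=((5 + 4) * -1), E=∅, S=∅, K=[fun :: mulR]>
4. <C=(5 + 4), E=∅, S=∅, K=[mulR :: fun :: mulR]>
5. <C=5, E=∅, S=∅, K=[addR :: mulR :: fun :: mulR]>
6. <C=4, E=∅, S=∅, K=[addL(5) :: mulR :: fun :: mulR]>
7. <C=-1, E=∅, S=∅, K=[mulL(9) :: fun :: mulR]>
8. <C=(let w = (p - -1) in (p - 1)), E={p↦0}, S={0↦-9}, K=[mulR]>
9. <C=(p - -1), E={p↦0}, S={0↦-9}, K=[let w :: mulR]>
10. <C=p, E={p↦0}, S={0↦-9}, K=[subR :: let w :: mulR]>
11. <C=-1, E={p↦0}, S={0↦-9}, K=[subL(-9) :: let w :: mulR]>
12. <C=(p - 1), E={w↦1, p↦0}, S={0↦-9, 1↦-8}, K=[mulR]>
13. <C=p, E={w↦1, p↦0}, S={0↦-9, 1↦-8}, K=[subR :: mulR]>
14. <C=1, E={w↦1, p↦0}, S={0↦-9, 1↦-8}, K=[subL(-9) :: mulR]>
15. <C=9, E=∅, S={0↦-9, 1↦-8}, K=[mulL(-10)]>
→ final value -90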